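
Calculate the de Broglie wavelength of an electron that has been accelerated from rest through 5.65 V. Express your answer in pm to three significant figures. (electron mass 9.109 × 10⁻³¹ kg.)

KE = eV = 1.602 × 10⁻¹⁹ × 5.650 = 9.051 × 10⁻¹⁹ J.
p = √(2mKE) = √(2 × 9.109 × 10⁻³¹ × 9.051 × 10⁻¹⁹) = 1.284 × 10⁻²⁴ kg·m/s.
λ = h/p = 6.626 × 10⁻³⁴ / 1.284 × 10⁻²⁴ = 5.16 × 10⁻¹⁰ m = 516 pm.

λ = 516 pm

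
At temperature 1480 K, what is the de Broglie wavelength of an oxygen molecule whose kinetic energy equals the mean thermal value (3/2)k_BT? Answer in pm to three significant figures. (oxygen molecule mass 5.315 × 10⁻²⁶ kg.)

KE = (3/2)k_BT = 1.5 × 1.381 × 10⁻²³ × 1480 = 3.066 × 10⁻²⁰ J.
p = √(2mKE) = √(2 × 5.315 × 10⁻²⁶ × 3.066 × 10⁻²⁰) = 5.709 × 10⁻²³ kg·m/s.
λ = h/p = 1.16 × 10⁻¹¹ m = 11.6 pm.

λ = 11.6 pm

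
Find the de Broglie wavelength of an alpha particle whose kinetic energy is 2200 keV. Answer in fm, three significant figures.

λ = 9.68 fm

KE = 2200 keV = 3.524 × 10⁻¹³ J.
p = √(2mKE) = √(2 × 6.645 × 10⁻²⁷ × 3.524 × 10⁻¹³) = 6.844 × 10⁻²⁰ kg·m/s.
λ = h/p = 6.626 × 10⁻³⁴ / 6.844 × 10⁻²⁰ = 9.68 × 10⁻¹⁵ m = 9.68 fm.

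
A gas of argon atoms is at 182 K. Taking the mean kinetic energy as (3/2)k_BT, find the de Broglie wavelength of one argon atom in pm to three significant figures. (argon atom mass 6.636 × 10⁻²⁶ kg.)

λ = 29.6 pm

KE = (3/2)k_BT = 1.5 × 1.381 × 10⁻²³ × 182 = 3.770 × 10⁻²¹ J.
p = √(2mKE) = √(2 × 6.636 × 10⁻²⁶ × 3.770 × 10⁻²¹) = 2.237 × 10⁻²³ kg·m/s.
λ = h/p = 2.96 × 10⁻¹¹ m = 29.6 pm.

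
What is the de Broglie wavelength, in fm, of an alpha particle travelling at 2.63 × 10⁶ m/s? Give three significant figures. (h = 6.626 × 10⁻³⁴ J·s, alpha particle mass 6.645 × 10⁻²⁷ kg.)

p = mv = 6.645 × 10⁻²⁷ × 2.63 × 10⁶ = 1.748 × 10⁻²⁰ kg·m/s.
λ = h/p = 6.626 × 10⁻³⁴ / 1.748 × 10⁻²⁰ = 3.79 × 10⁻¹⁴ m = 37.9 fm.

λ = 37.9 fm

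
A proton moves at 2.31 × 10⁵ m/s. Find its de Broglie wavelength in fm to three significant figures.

p = mv = 1.673 × 10⁻²⁷ × 2.31 × 10⁵ = 3.865 × 10⁻²² kg·m/s.
λ = h/p = 6.626 × 10⁻³⁴ / 3.865 × 10⁻²² = 1.71 × 10⁻¹² m = 1710 fm.

λ = 1710 fm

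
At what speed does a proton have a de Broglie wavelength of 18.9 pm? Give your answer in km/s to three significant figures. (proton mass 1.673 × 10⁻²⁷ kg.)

p = h/λ = 6.626 × 10⁻³⁴ / 1.890 × 10⁻¹¹ = 3.506 × 10⁻²³ kg·m/s.
v = p/m = 3.506 × 10⁻²³ / 1.673 × 10⁻²⁷ = 2.10 × 10⁴ m/s = 21.0 km/s.

v = 21.0 km/s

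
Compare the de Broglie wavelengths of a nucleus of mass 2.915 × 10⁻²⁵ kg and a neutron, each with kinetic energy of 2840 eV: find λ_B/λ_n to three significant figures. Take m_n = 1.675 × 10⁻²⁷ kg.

At fixed KE, p = √(2mKE) so λ = h/p ∝ 1/√m.
λ_B/λ_n = √(m_n/m_B) = √(1.675 × 10⁻²⁷/2.915 × 10⁻²⁵) = √(5.746 × 10⁻³) = 0.0758.

λ_B/λ_n = 0.0758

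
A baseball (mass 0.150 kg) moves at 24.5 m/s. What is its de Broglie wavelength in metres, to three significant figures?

λ = 1.80 × 10⁻³⁴ m

p = mv = 0.150 × 24.5 = 3.675 kg·m/s.
λ = h/p = 6.626 × 10⁻³⁴ / 3.675 = 1.80 × 10⁻³⁴ m.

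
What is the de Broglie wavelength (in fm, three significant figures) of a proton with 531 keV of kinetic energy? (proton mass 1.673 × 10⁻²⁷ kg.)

λ = 39.3 fm

KE = 531 keV = 8.507 × 10⁻¹⁴ J.
p = √(2mKE) = √(2 × 1.673 × 10⁻²⁷ × 8.507 × 10⁻¹⁴) = 1.687 × 10⁻²⁰ kg·m/s.
λ = h/p = 6.626 × 10⁻³⁴ / 1.687 × 10⁻²⁰ = 3.93 × 10⁻¹⁴ m = 39.3 fm.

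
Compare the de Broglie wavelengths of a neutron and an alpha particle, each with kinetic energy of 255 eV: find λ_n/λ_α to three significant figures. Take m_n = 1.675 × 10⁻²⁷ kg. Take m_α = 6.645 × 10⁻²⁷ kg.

λ_n/λ_α = 1.99

At fixed KE, p = √(2mKE) so λ = h/p ∝ 1/√m.
λ_n/λ_α = √(m_α/m_n) = √(6.645 × 10⁻²⁷/1.675 × 10⁻²⁷) = √(3.967) = 1.99.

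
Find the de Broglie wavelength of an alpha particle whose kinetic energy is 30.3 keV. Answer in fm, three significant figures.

λ = 82.5 fm

KE = 30.3 keV = 4.854 × 10⁻¹⁵ J.
p = √(2mKE) = √(2 × 6.645 × 10⁻²⁷ × 4.854 × 10⁻¹⁵) = 8.032 × 10⁻²¹ kg·m/s.
λ = h/p = 6.626 × 10⁻³⁴ / 8.032 × 10⁻²¹ = 8.25 × 10⁻¹⁴ m = 82.5 fm.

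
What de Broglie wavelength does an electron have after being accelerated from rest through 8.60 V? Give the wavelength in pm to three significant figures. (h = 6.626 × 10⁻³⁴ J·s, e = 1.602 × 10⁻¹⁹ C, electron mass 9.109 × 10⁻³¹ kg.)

KE = eV = 1.602 × 10⁻¹⁹ × 8.600 = 1.378 × 10⁻¹⁸ J.
p = √(2mKE) = √(2 × 9.109 × 10⁻³¹ × 1.378 × 10⁻¹⁸) = 1.584 × 10⁻²⁴ kg·m/s.
λ = h/p = 6.626 × 10⁻³⁴ / 1.584 × 10⁻²⁴ = 4.18 × 10⁻¹⁰ m = 418 pm.

λ = 418 pm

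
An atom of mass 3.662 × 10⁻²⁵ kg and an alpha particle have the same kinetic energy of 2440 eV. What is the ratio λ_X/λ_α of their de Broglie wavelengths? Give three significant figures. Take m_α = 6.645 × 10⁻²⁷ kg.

At fixed KE, p = √(2mKE) so λ = h/p ∝ 1/√m.
λ_X/λ_α = √(m_α/m_X) = √(6.645 × 10⁻²⁷/3.662 × 10⁻²⁵) = √(0.01815) = 0.135.

λ_X/λ_α = 0.135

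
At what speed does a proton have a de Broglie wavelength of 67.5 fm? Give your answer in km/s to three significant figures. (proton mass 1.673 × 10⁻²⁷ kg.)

p = h/λ = 6.626 × 10⁻³⁴ / 6.750 × 10⁻¹⁴ = 9.816 × 10⁻²¹ kg·m/s.
v = p/m = 9.816 × 10⁻²¹ / 1.673 × 10⁻²⁷ = 5.87 × 10⁶ m/s = 5870 km/s.

v = 5870 km/s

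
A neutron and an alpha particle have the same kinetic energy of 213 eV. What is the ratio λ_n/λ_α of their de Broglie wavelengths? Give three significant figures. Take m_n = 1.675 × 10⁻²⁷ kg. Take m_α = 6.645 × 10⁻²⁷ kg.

λ_n/λ_α = 1.99

At fixed KE, p = √(2mKE) so λ = h/p ∝ 1/√m.
λ_n/λ_α = √(m_α/m_n) = √(6.645 × 10⁻²⁷/1.675 × 10⁻²⁷) = √(3.967) = 1.99.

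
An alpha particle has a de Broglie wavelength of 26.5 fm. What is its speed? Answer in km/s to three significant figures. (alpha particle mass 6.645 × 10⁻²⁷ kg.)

p = h/λ = 6.626 × 10⁻³⁴ / 2.650 × 10⁻¹⁴ = 2.500 × 10⁻²⁰ kg·m/s.
v = p/m = 2.500 × 10⁻²⁰ / 6.645 × 10⁻²⁷ = 3.76 × 10⁶ m/s = 3760 km/s.

v = 3760 km/s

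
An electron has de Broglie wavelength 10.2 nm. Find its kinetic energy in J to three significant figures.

KE = 2.32 × 10⁻²¹ J

p = h/λ = 6.626 × 10⁻³⁴ / 1.020 × 10⁻⁸ = 6.496 × 10⁻²⁶ kg·m/s.
KE = p²/(2m) = (6.496 × 10⁻²⁶)² / (2 × 9.109 × 10⁻³¹) = 2.316 × 10⁻²¹ J = 2.32 × 10⁻²¹ J.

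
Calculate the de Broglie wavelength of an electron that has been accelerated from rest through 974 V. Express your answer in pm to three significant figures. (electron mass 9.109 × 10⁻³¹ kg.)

λ = 39.3 pm

KE = eV = 1.602 × 10⁻¹⁹ × 974.0 = 1.560 × 10⁻¹⁶ J.
p = √(2mKE) = √(2 × 9.109 × 10⁻³¹ × 1.560 × 10⁻¹⁶) = 1.686 × 10⁻²³ kg·m/s.
λ = h/p = 6.626 × 10⁻³⁴ / 1.686 × 10⁻²³ = 3.93 × 10⁻¹¹ m = 39.3 pm.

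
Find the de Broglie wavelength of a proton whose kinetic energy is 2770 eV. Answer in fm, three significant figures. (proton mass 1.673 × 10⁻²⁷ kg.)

KE = 2770 eV = 4.438 × 10⁻¹⁶ J.
p = √(2mKE) = √(2 × 1.673 × 10⁻²⁷ × 4.438 × 10⁻¹⁶) = 1.219 × 10⁻²¹ kg·m/s.
λ = h/p = 6.626 × 10⁻³⁴ / 1.219 × 10⁻²¹ = 5.44 × 10⁻¹³ m = 544 fm.

λ = 544 fm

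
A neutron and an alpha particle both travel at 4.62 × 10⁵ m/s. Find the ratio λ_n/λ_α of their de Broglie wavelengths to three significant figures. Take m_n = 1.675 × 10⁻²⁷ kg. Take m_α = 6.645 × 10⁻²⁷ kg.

At fixed v, p = mv so λ = h/(mv) ∝ 1/m.
λ_n/λ_α = m_α/m_n = 6.645 × 10⁻²⁷/1.675 × 10⁻²⁷ = 3.97.

λ_n/λ_α = 3.97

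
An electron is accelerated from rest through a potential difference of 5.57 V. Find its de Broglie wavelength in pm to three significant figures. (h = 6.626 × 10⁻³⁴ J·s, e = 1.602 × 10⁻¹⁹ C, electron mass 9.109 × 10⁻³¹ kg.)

λ = 520 pm

KE = eV = 1.602 × 10⁻¹⁹ × 5.570 = 8.923 × 10⁻¹⁹ J.
p = √(2mKE) = √(2 × 9.109 × 10⁻³¹ × 8.923 × 10⁻¹⁹) = 1.275 × 10⁻²⁴ kg·m/s.
λ = h/p = 6.626 × 10⁻³⁴ / 1.275 × 10⁻²⁴ = 5.20 × 10⁻¹⁰ m = 520 pm.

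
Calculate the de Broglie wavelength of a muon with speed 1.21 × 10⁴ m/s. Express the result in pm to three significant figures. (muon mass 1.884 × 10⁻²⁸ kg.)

λ = 291 pm

p = mv = 1.884 × 10⁻²⁸ × 1.21 × 10⁴ = 2.280 × 10⁻²⁴ kg·m/s.
λ = h/p = 6.626 × 10⁻³⁴ / 2.280 × 10⁻²⁴ = 2.91 × 10⁻¹⁰ m = 291 pm.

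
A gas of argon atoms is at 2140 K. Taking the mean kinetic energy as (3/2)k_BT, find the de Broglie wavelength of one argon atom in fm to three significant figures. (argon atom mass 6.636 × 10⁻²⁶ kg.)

KE = (3/2)k_BT = 1.5 × 1.381 × 10⁻²³ × 2140 = 4.433 × 10⁻²⁰ J.
p = √(2mKE) = √(2 × 6.636 × 10⁻²⁶ × 4.433 × 10⁻²⁰) = 7.670 × 10⁻²³ kg·m/s.
λ = h/p = 8.64 × 10⁻¹² m = 8640 fm.

λ = 8640 fm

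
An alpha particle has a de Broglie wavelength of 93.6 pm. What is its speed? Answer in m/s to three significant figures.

p = h/λ = 6.626 × 10⁻³⁴ / 9.360 × 10⁻¹¹ = 7.079 × 10⁻²⁴ kg·m/s.
v = p/m = 7.079 × 10⁻²⁴ / 6.645 × 10⁻²⁷ = 1.07 × 10³ m/s = 1070 m/s.

v = 1070 m/s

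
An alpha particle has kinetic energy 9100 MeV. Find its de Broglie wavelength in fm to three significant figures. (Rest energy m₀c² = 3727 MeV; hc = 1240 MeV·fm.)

Total energy E = KE + m₀c² = 9100 + 3727 = 12827 MeV.
(pc)² = E² − (m₀c²)² = (12827)² − (3727)² = 1.506 × 10⁸ MeV², so pc = 1.227 × 10⁴ MeV.
λ = hc/(pc) = 1240 MeV·fm / 1.227 × 10⁴ MeV = 0.101 fm.

λ = 0.101 fm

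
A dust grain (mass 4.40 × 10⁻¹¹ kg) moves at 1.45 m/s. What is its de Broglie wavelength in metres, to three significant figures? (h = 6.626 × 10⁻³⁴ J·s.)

λ = 1.04 × 10⁻²³ m

p = mv = 4.40 × 10⁻¹¹ × 1.45 = 6.380 × 10⁻¹¹ kg·m/s.
λ = h/p = 6.626 × 10⁻³⁴ / 6.380 × 10⁻¹¹ = 1.04 × 10⁻²³ m.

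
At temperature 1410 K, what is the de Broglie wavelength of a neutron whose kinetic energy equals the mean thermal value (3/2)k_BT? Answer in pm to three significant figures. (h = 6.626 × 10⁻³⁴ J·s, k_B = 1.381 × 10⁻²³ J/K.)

KE = (3/2)k_BT = 1.5 × 1.381 × 10⁻²³ × 1410 = 2.921 × 10⁻²⁰ J.
p = √(2mKE) = √(2 × 1.675 × 10⁻²⁷ × 2.921 × 10⁻²⁰) = 9.892 × 10⁻²⁴ kg·m/s.
λ = h/p = 6.70 × 10⁻¹¹ m = 67.0 pm.

λ = 67.0 pm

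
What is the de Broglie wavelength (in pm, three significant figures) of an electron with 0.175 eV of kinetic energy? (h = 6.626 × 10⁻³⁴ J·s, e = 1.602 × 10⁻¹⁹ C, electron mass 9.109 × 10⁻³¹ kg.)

KE = 0.175 eV = 2.803 × 10⁻²⁰ J.
p = √(2mKE) = √(2 × 9.109 × 10⁻³¹ × 2.803 × 10⁻²⁰) = 2.260 × 10⁻²⁵ kg·m/s.
λ = h/p = 6.626 × 10⁻³⁴ / 2.260 × 10⁻²⁵ = 2.93 × 10⁻⁹ m = 2930 pm.

λ = 2930 pm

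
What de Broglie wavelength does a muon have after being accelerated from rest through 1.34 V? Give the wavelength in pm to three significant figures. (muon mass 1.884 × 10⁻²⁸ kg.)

λ = 73.7 pm

KE = eV = 1.602 × 10⁻¹⁹ × 1.340 = 2.147 × 10⁻¹⁹ J.
p = √(2mKE) = √(2 × 1.884 × 10⁻²⁸ × 2.147 × 10⁻¹⁹) = 8.994 × 10⁻²⁴ kg·m/s.
λ = h/p = 6.626 × 10⁻³⁴ / 8.994 × 10⁻²⁴ = 7.37 × 10⁻¹¹ m = 73.7 pm.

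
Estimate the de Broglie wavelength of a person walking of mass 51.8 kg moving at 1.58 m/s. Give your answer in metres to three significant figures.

λ = 8.10 × 10⁻³⁶ m

p = mv = 51.8 × 1.58 = 8.184 × 10¹ kg·m/s.
λ = h/p = 6.626 × 10⁻³⁴ / 8.184 × 10¹ = 8.10 × 10⁻³⁶ m.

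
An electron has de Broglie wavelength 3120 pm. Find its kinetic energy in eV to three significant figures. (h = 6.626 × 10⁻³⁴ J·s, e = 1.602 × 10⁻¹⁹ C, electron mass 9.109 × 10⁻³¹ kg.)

KE = 0.155 eV

p = h/λ = 6.626 × 10⁻³⁴ / 3.120 × 10⁻⁹ = 2.124 × 10⁻²⁵ kg·m/s.
KE = p²/(2m) = (2.124 × 10⁻²⁵)² / (2 × 9.109 × 10⁻³¹) = 2.476 × 10⁻²⁰ J = 0.155 eV.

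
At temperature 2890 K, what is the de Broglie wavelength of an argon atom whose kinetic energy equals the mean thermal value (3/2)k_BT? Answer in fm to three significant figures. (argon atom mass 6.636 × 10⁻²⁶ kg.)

KE = (3/2)k_BT = 1.5 × 1.381 × 10⁻²³ × 2890 = 5.987 × 10⁻²⁰ J.
p = √(2mKE) = √(2 × 6.636 × 10⁻²⁶ × 5.987 × 10⁻²⁰) = 8.914 × 10⁻²³ kg·m/s.
λ = h/p = 7.43 × 10⁻¹² m = 7430 fm.

λ = 7430 fm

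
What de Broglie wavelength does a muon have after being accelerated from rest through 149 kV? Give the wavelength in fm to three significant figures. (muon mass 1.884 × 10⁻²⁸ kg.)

λ = 221 fm

KE = eV = 1.602 × 10⁻¹⁹ × 1.490 × 10⁵ = 2.387 × 10⁻¹⁴ J.
p = √(2mKE) = √(2 × 1.884 × 10⁻²⁸ × 2.387 × 10⁻¹⁴) = 2.999 × 10⁻²¹ kg·m/s.
λ = h/p = 6.626 × 10⁻³⁴ / 2.999 × 10⁻²¹ = 2.21 × 10⁻¹³ m = 221 fm.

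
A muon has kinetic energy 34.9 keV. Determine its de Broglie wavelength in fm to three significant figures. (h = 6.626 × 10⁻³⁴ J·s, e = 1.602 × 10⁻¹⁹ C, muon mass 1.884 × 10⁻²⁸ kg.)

KE = 34.9 keV = 5.591 × 10⁻¹⁵ J.
p = √(2mKE) = √(2 × 1.884 × 10⁻²⁸ × 5.591 × 10⁻¹⁵) = 1.451 × 10⁻²¹ kg·m/s.
λ = h/p = 6.626 × 10⁻³⁴ / 1.451 × 10⁻²¹ = 4.57 × 10⁻¹³ m = 457 fm.

λ = 457 fm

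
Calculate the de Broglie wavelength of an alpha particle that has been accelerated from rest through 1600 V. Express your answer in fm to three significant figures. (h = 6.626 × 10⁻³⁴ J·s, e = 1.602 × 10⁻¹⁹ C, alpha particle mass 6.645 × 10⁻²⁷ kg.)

KE = 2eV = 2 × 1.602 × 10⁻¹⁹ × 1600 = 5.126 × 10⁻¹⁶ J.
p = √(2mKE) = √(2 × 6.645 × 10⁻²⁷ × 5.126 × 10⁻¹⁶) = 2.610 × 10⁻²¹ kg·m/s.
λ = h/p = 6.626 × 10⁻³⁴ / 2.610 × 10⁻²¹ = 2.54 × 10⁻¹³ m = 254 fm.

λ = 254 fm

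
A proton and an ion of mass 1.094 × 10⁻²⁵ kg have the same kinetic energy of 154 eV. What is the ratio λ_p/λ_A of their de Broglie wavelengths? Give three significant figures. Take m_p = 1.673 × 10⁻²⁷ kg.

At fixed KE, p = √(2mKE) so λ = h/p ∝ 1/√m.
λ_p/λ_A = √(m_A/m_p) = √(1.094 × 10⁻²⁵/1.673 × 10⁻²⁷) = √(65.39) = 8.09.

λ_p/λ_A = 8.09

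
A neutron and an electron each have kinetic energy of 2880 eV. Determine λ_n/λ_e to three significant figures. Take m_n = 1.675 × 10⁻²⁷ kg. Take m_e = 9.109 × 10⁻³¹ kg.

At fixed KE, p = √(2mKE) so λ = h/p ∝ 1/√m.
λ_n/λ_e = √(m_e/m_n) = √(9.109 × 10⁻³¹/1.675 × 10⁻²⁷) = √(5.438 × 10⁻⁴) = 0.0233.

λ_n/λ_e = 0.0233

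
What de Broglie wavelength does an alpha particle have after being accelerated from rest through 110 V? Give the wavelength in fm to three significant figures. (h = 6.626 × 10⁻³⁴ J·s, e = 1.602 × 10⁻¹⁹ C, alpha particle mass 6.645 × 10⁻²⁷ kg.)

λ = 968 fm

KE = 2eV = 2 × 1.602 × 10⁻¹⁹ × 110.0 = 3.524 × 10⁻¹⁷ J.
p = √(2mKE) = √(2 × 6.645 × 10⁻²⁷ × 3.524 × 10⁻¹⁷) = 6.844 × 10⁻²² kg·m/s.
λ = h/p = 6.626 × 10⁻³⁴ / 6.844 × 10⁻²² = 9.68 × 10⁻¹³ m = 968 fm.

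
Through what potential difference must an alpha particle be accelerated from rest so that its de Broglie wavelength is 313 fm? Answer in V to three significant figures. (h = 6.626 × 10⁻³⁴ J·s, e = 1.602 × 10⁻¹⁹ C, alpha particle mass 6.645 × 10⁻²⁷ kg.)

p = h/λ = 6.626 × 10⁻³⁴ / 3.130 × 10⁻¹³ = 2.117 × 10⁻²¹ kg·m/s.
KE = p²/(2m) = 3.372 × 10⁻¹⁶ J.
V = KE/2e = 3.372 × 10⁻¹⁶ / (2 × 1.602 × 10⁻¹⁹) = 1050 V.

V = 1050 V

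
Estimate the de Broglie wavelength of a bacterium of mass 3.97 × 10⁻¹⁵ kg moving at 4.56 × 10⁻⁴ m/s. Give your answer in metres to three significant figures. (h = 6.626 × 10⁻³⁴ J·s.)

λ = 3.66 × 10⁻¹⁶ m

p = mv = 3.97 × 10⁻¹⁵ × 4.56 × 10⁻⁴ = 1.810 × 10⁻¹⁸ kg·m/s.
λ = h/p = 6.626 × 10⁻³⁴ / 1.810 × 10⁻¹⁸ = 3.66 × 10⁻¹⁶ m.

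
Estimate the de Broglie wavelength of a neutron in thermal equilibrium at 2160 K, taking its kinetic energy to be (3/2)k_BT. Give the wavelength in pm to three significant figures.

λ = 54.1 pm

KE = (3/2)k_BT = 1.5 × 1.381 × 10⁻²³ × 2160 = 4.474 × 10⁻²⁰ J.
p = √(2mKE) = √(2 × 1.675 × 10⁻²⁷ × 4.474 × 10⁻²⁰) = 1.224 × 10⁻²³ kg·m/s.
λ = h/p = 5.41 × 10⁻¹¹ m = 54.1 pm.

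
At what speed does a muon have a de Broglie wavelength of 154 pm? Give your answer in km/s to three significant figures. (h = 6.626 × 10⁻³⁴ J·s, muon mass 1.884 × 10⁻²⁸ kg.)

p = h/λ = 6.626 × 10⁻³⁴ / 1.540 × 10⁻¹⁰ = 4.303 × 10⁻²⁴ kg·m/s.
v = p/m = 4.303 × 10⁻²⁴ / 1.884 × 10⁻²⁸ = 2.28 × 10⁴ m/s = 22.8 km/s.

v = 22.8 km/s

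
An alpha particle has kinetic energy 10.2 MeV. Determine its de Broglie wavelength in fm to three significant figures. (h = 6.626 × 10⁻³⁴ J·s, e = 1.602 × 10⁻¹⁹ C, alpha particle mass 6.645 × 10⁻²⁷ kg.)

KE = 10.2 MeV = 1.634 × 10⁻¹² J.
p = √(2mKE) = √(2 × 6.645 × 10⁻²⁷ × 1.634 × 10⁻¹²) = 1.474 × 10⁻¹⁹ kg·m/s.
λ = h/p = 6.626 × 10⁻³⁴ / 1.474 × 10⁻¹⁹ = 4.50 × 10⁻¹⁵ m = 4.50 fm.

λ = 4.50 fm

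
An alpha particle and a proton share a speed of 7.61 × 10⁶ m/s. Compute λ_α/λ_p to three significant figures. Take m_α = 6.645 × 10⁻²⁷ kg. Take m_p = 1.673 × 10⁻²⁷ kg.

λ_α/λ_p = 0.252

At fixed v, p = mv so λ = h/(mv) ∝ 1/m.
λ_α/λ_p = m_p/m_α = 1.673 × 10⁻²⁷/6.645 × 10⁻²⁷ = 0.252.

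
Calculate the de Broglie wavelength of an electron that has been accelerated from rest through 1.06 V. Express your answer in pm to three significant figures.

KE = eV = 1.602 × 10⁻¹⁹ × 1.060 = 1.698 × 10⁻¹⁹ J.
p = √(2mKE) = √(2 × 9.109 × 10⁻³¹ × 1.698 × 10⁻¹⁹) = 5.562 × 10⁻²⁵ kg·m/s.
λ = h/p = 6.626 × 10⁻³⁴ / 5.562 × 10⁻²⁵ = 1.19 × 10⁻⁹ m = 1190 pm.

λ = 1190 pm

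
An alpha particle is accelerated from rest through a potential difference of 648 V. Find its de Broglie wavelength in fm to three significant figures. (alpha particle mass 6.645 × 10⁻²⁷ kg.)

KE = 2eV = 2 × 1.602 × 10⁻¹⁹ × 648.0 = 2.076 × 10⁻¹⁶ J.
p = √(2mKE) = √(2 × 6.645 × 10⁻²⁷ × 2.076 × 10⁻¹⁶) = 1.661 × 10⁻²¹ kg·m/s.
λ = h/p = 6.626 × 10⁻³⁴ / 1.661 × 10⁻²¹ = 3.99 × 10⁻¹³ m = 399 fm.

λ = 399 fm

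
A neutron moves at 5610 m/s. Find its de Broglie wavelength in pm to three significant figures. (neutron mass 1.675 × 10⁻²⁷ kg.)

λ = 70.5 pm

p = mv = 1.675 × 10⁻²⁷ × 5610 = 9.397 × 10⁻²⁴ kg·m/s.
λ = h/p = 6.626 × 10⁻³⁴ / 9.397 × 10⁻²⁴ = 7.05 × 10⁻¹¹ m = 70.5 pm.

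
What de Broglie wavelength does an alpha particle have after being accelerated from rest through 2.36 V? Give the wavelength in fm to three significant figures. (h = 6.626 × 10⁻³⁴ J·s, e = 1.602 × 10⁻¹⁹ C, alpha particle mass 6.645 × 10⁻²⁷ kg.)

KE = 2eV = 2 × 1.602 × 10⁻¹⁹ × 2.360 = 7.561 × 10⁻¹⁹ J.
p = √(2mKE) = √(2 × 6.645 × 10⁻²⁷ × 7.561 × 10⁻¹⁹) = 1.002 × 10⁻²² kg·m/s.
λ = h/p = 6.626 × 10⁻³⁴ / 1.002 × 10⁻²² = 6.61 × 10⁻¹² m = 6610 fm.

λ = 6610 fm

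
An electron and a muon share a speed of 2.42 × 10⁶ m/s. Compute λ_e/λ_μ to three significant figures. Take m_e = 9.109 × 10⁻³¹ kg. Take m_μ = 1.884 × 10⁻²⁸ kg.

At fixed v, p = mv so λ = h/(mv) ∝ 1/m.
λ_e/λ_μ = m_μ/m_e = 1.884 × 10⁻²⁸/9.109 × 10⁻³¹ = 207.

λ_e/λ_μ = 207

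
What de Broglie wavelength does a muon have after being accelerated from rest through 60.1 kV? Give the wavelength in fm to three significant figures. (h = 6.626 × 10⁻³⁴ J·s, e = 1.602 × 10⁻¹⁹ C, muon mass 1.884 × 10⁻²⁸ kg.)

KE = eV = 1.602 × 10⁻¹⁹ × 6.010 × 10⁴ = 9.628 × 10⁻¹⁵ J.
p = √(2mKE) = √(2 × 1.884 × 10⁻²⁸ × 9.628 × 10⁻¹⁵) = 1.905 × 10⁻²¹ kg·m/s.
λ = h/p = 6.626 × 10⁻³⁴ / 1.905 × 10⁻²¹ = 3.48 × 10⁻¹³ m = 348 fm.

λ = 348 fm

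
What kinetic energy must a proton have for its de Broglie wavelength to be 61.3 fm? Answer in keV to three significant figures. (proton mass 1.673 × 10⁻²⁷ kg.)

p = h/λ = 6.626 × 10⁻³⁴ / 6.130 × 10⁻¹⁴ = 1.081 × 10⁻²⁰ kg·m/s.
KE = p²/(2m) = (1.081 × 10⁻²⁰)² / (2 × 1.673 × 10⁻²⁷) = 3.492 × 10⁻¹⁴ J = 218 keV.

KE = 218 keV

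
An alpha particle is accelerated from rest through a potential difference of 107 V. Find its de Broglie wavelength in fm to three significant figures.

λ = 982 fm

KE = 2eV = 2 × 1.602 × 10⁻¹⁹ × 107.0 = 3.428 × 10⁻¹⁷ J.
p = √(2mKE) = √(2 × 6.645 × 10⁻²⁷ × 3.428 × 10⁻¹⁷) = 6.750 × 10⁻²² kg·m/s.
λ = h/p = 6.626 × 10⁻³⁴ / 6.750 × 10⁻²² = 9.82 × 10⁻¹³ m = 982 fm.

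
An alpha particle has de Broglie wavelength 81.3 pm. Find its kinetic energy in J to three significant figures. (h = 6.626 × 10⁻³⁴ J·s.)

KE = 5.00 × 10⁻²¹ J

p = h/λ = 6.626 × 10⁻³⁴ / 8.130 × 10⁻¹¹ = 8.150 × 10⁻²⁴ kg·m/s.
KE = p²/(2m) = (8.150 × 10⁻²⁴)² / (2 × 6.645 × 10⁻²⁷) = 4.998 × 10⁻²¹ J = 5.00 × 10⁻²¹ J.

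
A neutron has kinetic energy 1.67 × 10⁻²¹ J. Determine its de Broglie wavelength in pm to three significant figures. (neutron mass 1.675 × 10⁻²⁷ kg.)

λ = 280 pm

p = √(2mKE) = √(2 × 1.675 × 10⁻²⁷ × 1.670 × 10⁻²¹) = 2.365 × 10⁻²⁴ kg·m/s.
λ = h/p = 6.626 × 10⁻³⁴ / 2.365 × 10⁻²⁴ = 2.80 × 10⁻¹⁰ m = 280 pm.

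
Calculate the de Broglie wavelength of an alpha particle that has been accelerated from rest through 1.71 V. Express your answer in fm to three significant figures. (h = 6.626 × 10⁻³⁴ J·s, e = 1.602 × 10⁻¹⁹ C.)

λ = 7770 fm

KE = 2eV = 2 × 1.602 × 10⁻¹⁹ × 1.710 = 5.479 × 10⁻¹⁹ J.
p = √(2mKE) = √(2 × 6.645 × 10⁻²⁷ × 5.479 × 10⁻¹⁹) = 8.533 × 10⁻²³ kg·m/s.
λ = h/p = 6.626 × 10⁻³⁴ / 8.533 × 10⁻²³ = 7.77 × 10⁻¹² m = 7770 fm.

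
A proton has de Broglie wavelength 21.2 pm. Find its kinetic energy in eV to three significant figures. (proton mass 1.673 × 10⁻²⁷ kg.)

p = h/λ = 6.626 × 10⁻³⁴ / 2.120 × 10⁻¹¹ = 3.125 × 10⁻²³ kg·m/s.
KE = p²/(2m) = (3.125 × 10⁻²³)² / (2 × 1.673 × 10⁻²⁷) = 2.919 × 10⁻¹⁹ J = 1.82 eV.

KE = 1.82 eV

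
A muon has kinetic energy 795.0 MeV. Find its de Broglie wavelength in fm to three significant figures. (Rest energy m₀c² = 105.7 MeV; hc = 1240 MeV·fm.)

λ = 1.39 fm

Total energy E = KE + m₀c² = 795.0 + 105.7 = 900.7 MeV.
(pc)² = E² − (m₀c²)² = (900.7)² − (105.7)² = 8.001 × 10⁵ MeV², so pc = 894.5 MeV.
λ = hc/(pc) = 1240 MeV·fm / 894.5 MeV = 1.39 fm.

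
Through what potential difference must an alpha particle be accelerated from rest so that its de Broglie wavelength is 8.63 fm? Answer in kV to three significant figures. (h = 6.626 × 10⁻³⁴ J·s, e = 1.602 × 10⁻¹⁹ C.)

V = 1380 kV

p = h/λ = 6.626 × 10⁻³⁴ / 8.630 × 10⁻¹⁵ = 7.678 × 10⁻²⁰ kg·m/s.
KE = p²/(2m) = 4.436 × 10⁻¹³ J.
V = KE/2e = 4.436 × 10⁻¹³ / (2 × 1.602 × 10⁻¹⁹) = 1380 kV.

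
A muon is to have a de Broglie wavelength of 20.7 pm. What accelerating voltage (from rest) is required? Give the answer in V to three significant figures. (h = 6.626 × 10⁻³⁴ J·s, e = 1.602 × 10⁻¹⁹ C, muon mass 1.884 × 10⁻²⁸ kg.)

p = h/λ = 6.626 × 10⁻³⁴ / 2.070 × 10⁻¹¹ = 3.201 × 10⁻²³ kg·m/s.
KE = p²/(2m) = 2.719 × 10⁻¹⁸ J.
V = KE/e = 2.719 × 10⁻¹⁸ / (1.602 × 10⁻¹⁹) = 17.0 V.

V = 17.0 V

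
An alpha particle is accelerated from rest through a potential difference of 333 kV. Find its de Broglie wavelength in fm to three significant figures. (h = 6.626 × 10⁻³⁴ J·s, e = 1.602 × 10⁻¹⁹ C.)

KE = 2eV = 2 × 1.602 × 10⁻¹⁹ × 3.330 × 10⁵ = 1.067 × 10⁻¹³ J.
p = √(2mKE) = √(2 × 6.645 × 10⁻²⁷ × 1.067 × 10⁻¹³) = 3.766 × 10⁻²⁰ kg·m/s.
λ = h/p = 6.626 × 10⁻³⁴ / 3.766 × 10⁻²⁰ = 1.76 × 10⁻¹⁴ m = 17.6 fm.

λ = 17.6 fm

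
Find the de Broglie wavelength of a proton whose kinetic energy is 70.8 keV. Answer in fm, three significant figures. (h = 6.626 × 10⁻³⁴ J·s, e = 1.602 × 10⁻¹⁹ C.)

λ = 108 fm

KE = 70.8 keV = 1.134 × 10⁻¹⁴ J.
p = √(2mKE) = √(2 × 1.673 × 10⁻²⁷ × 1.134 × 10⁻¹⁴) = 6.160 × 10⁻²¹ kg·m/s.
λ = h/p = 6.626 × 10⁻³⁴ / 6.160 × 10⁻²¹ = 1.08 × 10⁻¹³ m = 108 fm.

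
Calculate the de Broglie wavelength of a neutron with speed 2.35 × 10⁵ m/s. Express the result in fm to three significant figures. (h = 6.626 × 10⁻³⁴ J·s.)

p = mv = 1.675 × 10⁻²⁷ × 2.35 × 10⁵ = 3.936 × 10⁻²² kg·m/s.
λ = h/p = 6.626 × 10⁻³⁴ / 3.936 × 10⁻²² = 1.68 × 10⁻¹² m = 1680 fm.

λ = 1680 fm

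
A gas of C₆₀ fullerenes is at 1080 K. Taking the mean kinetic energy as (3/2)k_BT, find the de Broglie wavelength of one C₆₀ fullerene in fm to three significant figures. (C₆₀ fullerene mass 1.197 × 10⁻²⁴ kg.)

KE = (3/2)k_BT = 1.5 × 1.381 × 10⁻²³ × 1080 = 2.237 × 10⁻²⁰ J.
p = √(2mKE) = √(2 × 1.197 × 10⁻²⁴ × 2.237 × 10⁻²⁰) = 2.314 × 10⁻²² kg·m/s.
λ = h/p = 2.86 × 10⁻¹² m = 2860 fm.

λ = 2860 fm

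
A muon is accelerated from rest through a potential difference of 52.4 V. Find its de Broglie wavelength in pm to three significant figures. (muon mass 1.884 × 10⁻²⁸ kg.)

λ = 11.8 pm

KE = eV = 1.602 × 10⁻¹⁹ × 52.40 = 8.394 × 10⁻¹⁸ J.
p = √(2mKE) = √(2 × 1.884 × 10⁻²⁸ × 8.394 × 10⁻¹⁸) = 5.624 × 10⁻²³ kg·m/s.
λ = h/p = 6.626 × 10⁻³⁴ / 5.624 × 10⁻²³ = 1.18 × 10⁻¹¹ m = 11.8 pm.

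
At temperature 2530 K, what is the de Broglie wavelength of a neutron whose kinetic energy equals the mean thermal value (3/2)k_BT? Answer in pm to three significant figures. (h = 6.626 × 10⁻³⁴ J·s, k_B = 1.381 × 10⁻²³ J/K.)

λ = 50.0 pm

KE = (3/2)k_BT = 1.5 × 1.381 × 10⁻²³ × 2530 = 5.241 × 10⁻²⁰ J.
p = √(2mKE) = √(2 × 1.675 × 10⁻²⁷ × 5.241 × 10⁻²⁰) = 1.325 × 10⁻²³ kg·m/s.
λ = h/p = 5.00 × 10⁻¹¹ m = 50.0 pm.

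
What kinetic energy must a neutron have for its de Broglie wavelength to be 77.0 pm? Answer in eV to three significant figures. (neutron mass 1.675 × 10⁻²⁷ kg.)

p = h/λ = 6.626 × 10⁻³⁴ / 7.700 × 10⁻¹¹ = 8.605 × 10⁻²⁴ kg·m/s.
KE = p²/(2m) = (8.605 × 10⁻²⁴)² / (2 × 1.675 × 10⁻²⁷) = 2.210 × 10⁻²⁰ J = 0.138 eV.

KE = 0.138 eV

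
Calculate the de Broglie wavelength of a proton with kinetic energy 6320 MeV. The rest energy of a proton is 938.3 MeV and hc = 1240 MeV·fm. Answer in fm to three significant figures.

Total energy E = KE + m₀c² = 6320 + 938.3 = 7258.3 MeV.
(pc)² = E² − (m₀c²)² = (7258.3)² − (938.3)² = 5.180 × 10⁷ MeV², so pc = 7197 MeV.
λ = hc/(pc) = 1240 MeV·fm / 7197 MeV = 0.172 fm.

λ = 0.172 fm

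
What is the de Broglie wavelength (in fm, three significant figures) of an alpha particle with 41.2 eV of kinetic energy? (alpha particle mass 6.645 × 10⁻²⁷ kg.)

λ = 2240 fm

KE = 41.2 eV = 6.600 × 10⁻¹⁸ J.
p = √(2mKE) = √(2 × 6.645 × 10⁻²⁷ × 6.600 × 10⁻¹⁸) = 2.962 × 10⁻²² kg·m/s.
λ = h/p = 6.626 × 10⁻³⁴ / 2.962 × 10⁻²² = 2.24 × 10⁻¹² m = 2240 fm.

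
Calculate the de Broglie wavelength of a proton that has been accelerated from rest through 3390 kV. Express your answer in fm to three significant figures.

KE = eV = 1.602 × 10⁻¹⁹ × 3.390 × 10⁶ = 5.431 × 10⁻¹³ J.
p = √(2mKE) = √(2 × 1.673 × 10⁻²⁷ × 5.431 × 10⁻¹³) = 4.263 × 10⁻²⁰ kg·m/s.
λ = h/p = 6.626 × 10⁻³⁴ / 4.263 × 10⁻²⁰ = 1.55 × 10⁻¹⁴ m = 15.5 fm.

λ = 15.5 fm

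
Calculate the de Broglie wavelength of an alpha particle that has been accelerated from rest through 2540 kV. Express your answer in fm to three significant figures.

KE = 2eV = 2 × 1.602 × 10⁻¹⁹ × 2.540 × 10⁶ = 8.138 × 10⁻¹³ J.
p = √(2mKE) = √(2 × 6.645 × 10⁻²⁷ × 8.138 × 10⁻¹³) = 1.040 × 10⁻¹⁹ kg·m/s.
λ = h/p = 6.626 × 10⁻³⁴ / 1.040 × 10⁻¹⁹ = 6.37 × 10⁻¹⁵ m = 6.37 fm.

λ = 6.37 fm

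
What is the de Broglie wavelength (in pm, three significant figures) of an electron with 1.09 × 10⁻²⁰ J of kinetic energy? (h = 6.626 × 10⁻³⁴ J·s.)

p = √(2mKE) = √(2 × 9.109 × 10⁻³¹ × 1.090 × 10⁻²⁰) = 1.409 × 10⁻²⁵ kg·m/s.
λ = h/p = 6.626 × 10⁻³⁴ / 1.409 × 10⁻²⁵ = 4.70 × 10⁻⁹ m = 4700 pm.

λ = 4700 pm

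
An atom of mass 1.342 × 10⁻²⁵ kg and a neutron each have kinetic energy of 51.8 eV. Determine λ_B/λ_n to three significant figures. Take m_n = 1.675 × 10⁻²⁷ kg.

λ_B/λ_n = 0.112

At fixed KE, p = √(2mKE) so λ = h/p ∝ 1/√m.
λ_B/λ_n = √(m_n/m_B) = √(1.675 × 10⁻²⁷/1.342 × 10⁻²⁵) = √(0.01248) = 0.112.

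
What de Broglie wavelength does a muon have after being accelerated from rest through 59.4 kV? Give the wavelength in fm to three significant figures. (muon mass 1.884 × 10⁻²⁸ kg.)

KE = eV = 1.602 × 10⁻¹⁹ × 5.940 × 10⁴ = 9.516 × 10⁻¹⁵ J.
p = √(2mKE) = √(2 × 1.884 × 10⁻²⁸ × 9.516 × 10⁻¹⁵) = 1.894 × 10⁻²¹ kg·m/s.
λ = h/p = 6.626 × 10⁻³⁴ / 1.894 × 10⁻²¹ = 3.50 × 10⁻¹³ m = 350 fm.

λ = 350 fm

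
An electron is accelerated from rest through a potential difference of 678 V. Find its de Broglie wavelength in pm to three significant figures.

KE = eV = 1.602 × 10⁻¹⁹ × 678.0 = 1.086 × 10⁻¹⁶ J.
p = √(2mKE) = √(2 × 9.109 × 10⁻³¹ × 1.086 × 10⁻¹⁶) = 1.407 × 10⁻²³ kg·m/s.
λ = h/p = 6.626 × 10⁻³⁴ / 1.407 × 10⁻²³ = 4.71 × 10⁻¹¹ m = 47.1 pm.

λ = 47.1 pm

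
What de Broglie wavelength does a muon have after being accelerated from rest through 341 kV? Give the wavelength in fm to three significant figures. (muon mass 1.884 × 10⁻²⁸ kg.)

KE = eV = 1.602 × 10⁻¹⁹ × 3.410 × 10⁵ = 5.463 × 10⁻¹⁴ J.
p = √(2mKE) = √(2 × 1.884 × 10⁻²⁸ × 5.463 × 10⁻¹⁴) = 4.537 × 10⁻²¹ kg·m/s.
λ = h/p = 6.626 × 10⁻³⁴ / 4.537 × 10⁻²¹ = 1.46 × 10⁻¹³ m = 146 fm.

λ = 146 fm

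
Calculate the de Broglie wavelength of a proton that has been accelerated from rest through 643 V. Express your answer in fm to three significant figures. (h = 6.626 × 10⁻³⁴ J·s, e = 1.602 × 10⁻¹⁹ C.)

λ = 1130 fm

KE = eV = 1.602 × 10⁻¹⁹ × 643.0 = 1.030 × 10⁻¹⁶ J.
p = √(2mKE) = √(2 × 1.673 × 10⁻²⁷ × 1.030 × 10⁻¹⁶) = 5.871 × 10⁻²² kg·m/s.
λ = h/p = 6.626 × 10⁻³⁴ / 5.871 × 10⁻²² = 1.13 × 10⁻¹² m = 1130 fm.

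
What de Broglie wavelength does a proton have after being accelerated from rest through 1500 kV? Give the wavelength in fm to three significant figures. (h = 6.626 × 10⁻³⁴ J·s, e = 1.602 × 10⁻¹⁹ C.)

λ = 23.4 fm

KE = eV = 1.602 × 10⁻¹⁹ × 1.500 × 10⁶ = 2.403 × 10⁻¹³ J.
p = √(2mKE) = √(2 × 1.673 × 10⁻²⁷ × 2.403 × 10⁻¹³) = 2.836 × 10⁻²⁰ kg·m/s.
λ = h/p = 6.626 × 10⁻³⁴ / 2.836 × 10⁻²⁰ = 2.34 × 10⁻¹⁴ m = 23.4 fm.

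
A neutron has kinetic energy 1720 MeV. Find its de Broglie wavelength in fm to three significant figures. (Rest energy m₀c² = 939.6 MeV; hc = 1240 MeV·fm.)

Total energy E = KE + m₀c² = 1720 + 939.6 = 2659.6 MeV.
(pc)² = E² − (m₀c²)² = (2659.6)² − (939.6)² = 6.191 × 10⁶ MeV², so pc = 2488 MeV.
λ = hc/(pc) = 1240 MeV·fm / 2488 MeV = 0.498 fm.

λ = 0.498 fm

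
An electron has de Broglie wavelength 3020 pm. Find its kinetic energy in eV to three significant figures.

KE = 0.165 eV

p = h/λ = 6.626 × 10⁻³⁴ / 3.020 × 10⁻⁹ = 2.194 × 10⁻²⁵ kg·m/s.
KE = p²/(2m) = (2.194 × 10⁻²⁵)² / (2 × 9.109 × 10⁻³¹) = 2.642 × 10⁻²⁰ J = 0.165 eV.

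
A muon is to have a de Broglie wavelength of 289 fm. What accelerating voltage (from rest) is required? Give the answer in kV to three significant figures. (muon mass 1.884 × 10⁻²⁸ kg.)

p = h/λ = 6.626 × 10⁻³⁴ / 2.890 × 10⁻¹³ = 2.293 × 10⁻²¹ kg·m/s.
KE = p²/(2m) = 1.395 × 10⁻¹⁴ J.
V = KE/e = 1.395 × 10⁻¹⁴ / (1.602 × 10⁻¹⁹) = 87.1 kV.

V = 87.1 kV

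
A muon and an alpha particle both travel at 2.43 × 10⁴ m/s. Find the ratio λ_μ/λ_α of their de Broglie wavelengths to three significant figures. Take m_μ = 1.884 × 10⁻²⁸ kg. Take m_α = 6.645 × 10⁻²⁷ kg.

At fixed v, p = mv so λ = h/(mv) ∝ 1/m.
λ_μ/λ_α = m_α/m_μ = 6.645 × 10⁻²⁷/1.884 × 10⁻²⁸ = 35.3.

λ_μ/λ_α = 35.3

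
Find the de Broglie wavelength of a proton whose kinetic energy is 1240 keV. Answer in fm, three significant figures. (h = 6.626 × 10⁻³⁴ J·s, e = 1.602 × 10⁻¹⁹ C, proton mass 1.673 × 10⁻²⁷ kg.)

KE = 1240 keV = 1.986 × 10⁻¹³ J.
p = √(2mKE) = √(2 × 1.673 × 10⁻²⁷ × 1.986 × 10⁻¹³) = 2.578 × 10⁻²⁰ kg·m/s.
λ = h/p = 6.626 × 10⁻³⁴ / 2.578 × 10⁻²⁰ = 2.57 × 10⁻¹⁴ m = 25.7 fm.

λ = 25.7 fm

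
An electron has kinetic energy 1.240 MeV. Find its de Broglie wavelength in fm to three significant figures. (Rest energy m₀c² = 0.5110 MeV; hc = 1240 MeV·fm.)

Total energy E = KE + m₀c² = 1.240 + 0.5110 = 1.7510 MeV.
(pc)² = E² − (m₀c²)² = (1.7510)² − (0.5110)² = 2.805 MeV², so pc = 1.675 MeV.
λ = hc/(pc) = 1240 MeV·fm / 1.675 MeV = 740 fm.

λ = 740 fm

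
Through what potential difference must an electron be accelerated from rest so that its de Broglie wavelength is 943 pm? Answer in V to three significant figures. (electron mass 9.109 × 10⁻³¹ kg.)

p = h/λ = 6.626 × 10⁻³⁴ / 9.430 × 10⁻¹⁰ = 7.027 × 10⁻²⁵ kg·m/s.
KE = p²/(2m) = 2.710 × 10⁻¹⁹ J.
V = KE/e = 2.710 × 10⁻¹⁹ / (1.602 × 10⁻¹⁹) = 1.69 V.

V = 1.69 V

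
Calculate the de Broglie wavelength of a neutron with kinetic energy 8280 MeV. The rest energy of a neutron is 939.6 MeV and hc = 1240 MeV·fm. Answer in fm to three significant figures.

Total energy E = KE + m₀c² = 8280 + 939.6 = 9219.6 MeV.
(pc)² = E² − (m₀c²)² = (9219.6)² − (939.6)² = 8.412 × 10⁷ MeV², so pc = 9172 MeV.
λ = hc/(pc) = 1240 MeV·fm / 9172 MeV = 0.135 fm.

λ = 0.135 fm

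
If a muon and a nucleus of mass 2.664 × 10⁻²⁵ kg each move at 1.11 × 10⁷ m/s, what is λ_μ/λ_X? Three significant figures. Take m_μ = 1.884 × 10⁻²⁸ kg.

λ_μ/λ_X = 1410

At fixed v, p = mv so λ = h/(mv) ∝ 1/m.
λ_μ/λ_X = m_X/m_μ = 2.664 × 10⁻²⁵/1.884 × 10⁻²⁸ = 1410.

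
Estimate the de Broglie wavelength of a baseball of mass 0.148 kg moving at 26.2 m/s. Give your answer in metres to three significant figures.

λ = 1.71 × 10⁻³⁴ m

p = mv = 0.148 × 26.2 = 3.878 kg·m/s.
λ = h/p = 6.626 × 10⁻³⁴ / 3.878 = 1.71 × 10⁻³⁴ m.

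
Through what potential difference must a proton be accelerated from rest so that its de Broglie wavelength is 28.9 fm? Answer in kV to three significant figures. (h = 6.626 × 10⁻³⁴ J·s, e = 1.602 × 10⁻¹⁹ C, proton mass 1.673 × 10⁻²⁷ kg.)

V = 981 kV

p = h/λ = 6.626 × 10⁻³⁴ / 2.890 × 10⁻¹⁴ = 2.293 × 10⁻²⁰ kg·m/s.
KE = p²/(2m) = 1.571 × 10⁻¹³ J.
V = KE/e = 1.571 × 10⁻¹³ / (1.602 × 10⁻¹⁹) = 981 kV.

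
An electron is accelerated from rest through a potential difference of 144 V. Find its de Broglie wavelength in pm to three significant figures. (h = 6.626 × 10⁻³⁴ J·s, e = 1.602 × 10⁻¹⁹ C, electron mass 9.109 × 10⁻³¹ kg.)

λ = 102 pm

KE = eV = 1.602 × 10⁻¹⁹ × 144.0 = 2.307 × 10⁻¹⁷ J.
p = √(2mKE) = √(2 × 9.109 × 10⁻³¹ × 2.307 × 10⁻¹⁷) = 6.483 × 10⁻²⁴ kg·m/s.
λ = h/p = 6.626 × 10⁻³⁴ / 6.483 × 10⁻²⁴ = 1.02 × 10⁻¹⁰ m = 102 pm.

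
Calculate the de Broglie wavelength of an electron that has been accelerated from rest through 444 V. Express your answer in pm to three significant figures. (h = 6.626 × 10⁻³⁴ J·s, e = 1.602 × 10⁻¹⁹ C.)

λ = 58.2 pm

KE = eV = 1.602 × 10⁻¹⁹ × 444.0 = 7.113 × 10⁻¹⁷ J.
p = √(2mKE) = √(2 × 9.109 × 10⁻³¹ × 7.113 × 10⁻¹⁷) = 1.138 × 10⁻²³ kg·m/s.
λ = h/p = 6.626 × 10⁻³⁴ / 1.138 × 10⁻²³ = 5.82 × 10⁻¹¹ m = 58.2 pm.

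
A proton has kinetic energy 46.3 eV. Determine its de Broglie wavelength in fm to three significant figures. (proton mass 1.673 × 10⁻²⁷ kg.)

λ = 4210 fm

KE = 46.3 eV = 7.417 × 10⁻¹⁸ J.
p = √(2mKE) = √(2 × 1.673 × 10⁻²⁷ × 7.417 × 10⁻¹⁸) = 1.575 × 10⁻²² kg·m/s.
λ = h/p = 6.626 × 10⁻³⁴ / 1.575 × 10⁻²² = 4.21 × 10⁻¹² m = 4210 fm.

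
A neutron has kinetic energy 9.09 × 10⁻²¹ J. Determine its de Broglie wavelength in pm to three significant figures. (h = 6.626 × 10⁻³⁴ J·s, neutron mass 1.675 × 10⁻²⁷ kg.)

p = √(2mKE) = √(2 × 1.675 × 10⁻²⁷ × 9.090 × 10⁻²¹) = 5.518 × 10⁻²⁴ kg·m/s.
λ = h/p = 6.626 × 10⁻³⁴ / 5.518 × 10⁻²⁴ = 1.20 × 10⁻¹⁰ m = 120 pm.

λ = 120 pm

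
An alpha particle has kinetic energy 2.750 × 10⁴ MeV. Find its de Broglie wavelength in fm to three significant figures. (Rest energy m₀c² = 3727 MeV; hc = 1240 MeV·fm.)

Total energy E = KE + m₀c² = 2.750 × 10⁴ + 3727 = 31227 MeV.
(pc)² = E² − (m₀c²)² = (31227)² − (3727)² = 9.612 × 10⁸ MeV², so pc = 3.100 × 10⁴ MeV.
λ = hc/(pc) = 1240 MeV·fm / 3.100 × 10⁴ MeV = 0.0400 fm.

λ = 0.0400 fm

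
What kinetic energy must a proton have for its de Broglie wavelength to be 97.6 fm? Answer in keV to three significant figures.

p = h/λ = 6.626 × 10⁻³⁴ / 9.760 × 10⁻¹⁴ = 6.789 × 10⁻²¹ kg·m/s.
KE = p²/(2m) = (6.789 × 10⁻²¹)² / (2 × 1.673 × 10⁻²⁷) = 1.377 × 10⁻¹⁴ J = 86.0 keV.

KE = 86.0 keV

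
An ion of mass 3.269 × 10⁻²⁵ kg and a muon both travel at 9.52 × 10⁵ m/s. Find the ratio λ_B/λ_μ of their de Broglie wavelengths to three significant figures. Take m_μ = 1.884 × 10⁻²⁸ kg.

λ_B/λ_μ = 5.76 × 10⁻⁴

At fixed v, p = mv so λ = h/(mv) ∝ 1/m.
λ_B/λ_μ = m_μ/m_B = 1.884 × 10⁻²⁸/3.269 × 10⁻²⁵ = 5.76 × 10⁻⁴.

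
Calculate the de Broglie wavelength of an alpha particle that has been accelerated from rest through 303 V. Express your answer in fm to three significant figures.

KE = 2eV = 2 × 1.602 × 10⁻¹⁹ × 303.0 = 9.708 × 10⁻¹⁷ J.
p = √(2mKE) = √(2 × 6.645 × 10⁻²⁷ × 9.708 × 10⁻¹⁷) = 1.136 × 10⁻²¹ kg·m/s.
λ = h/p = 6.626 × 10⁻³⁴ / 1.136 × 10⁻²¹ = 5.83 × 10⁻¹³ m = 583 fm.

λ = 583 fm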